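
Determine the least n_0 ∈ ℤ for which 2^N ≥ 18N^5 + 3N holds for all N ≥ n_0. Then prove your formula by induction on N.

At N = 28: 268435456 < 309786708, so the inequality fails and n_0 ≥ 29. We prove 2^N ≥ 18N^5 + 3N for all N ≥ 29.
For the base case N = 29: 2^N = 536870912 and 18N^5 + 3N = 369200769, so 536870912 ≥ 369200769.
Suppose the result is true for N = r, so 2^r ≥ 18r^5 + 3r.
Then 2^(r + 1) = 2·(2^r) ≥ 2·(18r^5 + 3r).
Also, for r ≥ 29 we have 2·(18r^5 + 3r) ≥ 18(r+1)^5 + 3(r+1), since 2·(18r^5 + 3r) − (18(r+1)^5 + 3(r+1)) = 18r^5 - 90r^4 - 180r^3 - 180r^2 - 87r - 21, which is nonnegative for all r ≥ 29.
Combining, 2^(r + 1) ≥ 18(r+1)^5 + 3(r+1).
By induction, the statement is established for all N ≥ 29.
Hence the smallest such n_0 is 29.

n_0 = 29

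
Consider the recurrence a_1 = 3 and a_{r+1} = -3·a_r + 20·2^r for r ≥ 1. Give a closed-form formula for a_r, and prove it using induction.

a_r = -5(-3)^(r - 1) + 2^(r + 2)

Computing the first terms: a_1 = 3, a_2 = 31, a_3 = -13. This suggests a_r = -5(-3)^(r - 1) + 2^(r + 2).
Base case (r = 1): the formula gives 3 = 3 = a_1.
Suppose the result is true for r = j, so a_j = -5(-3)^(j - 1) + 2^(j + 2).
Then a_{j+1} = -3·a_j + 20·2^j = -3·(-5(-3)^(j - 1) + 2^(j + 2)) + 20·2^j = -5(-3)^j + 2^(j + 3) = -5(-3)^((j+1) - 1) + 2^((j+1) + 2),
which is the claimed formula at r = j+1.
Hence, by induction on r, the claim holds for every r ≥ 1.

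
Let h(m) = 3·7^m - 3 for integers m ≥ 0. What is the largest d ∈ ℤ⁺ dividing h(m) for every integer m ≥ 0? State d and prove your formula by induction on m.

d = 18

Computing the first values: h(0) = 0 and h(1) = 18; gcd(0, 18) = 18, so d ≤ 18.
We prove 18 | 3·7^m - 3 for all m ≥ 0 by induction on m.
When m = 0: h(0) = 0 = 18·(0), so 18 | h(0).
Suppose the result is true for m = p, i.e. 18 | h(p). Then
h(p+1) = 3·7^(p+1) - 3 = 7·(3·7^p - 3) + 18 = 7·h(p) + 18. The first term is divisible by 18 by the inductive hypothesis, and 18 is divisible by 18. Hence 18 | h(p+1).
By the principle of mathematical induction, the result holds for all m ≥ 0.
Therefore the largest such d is 18.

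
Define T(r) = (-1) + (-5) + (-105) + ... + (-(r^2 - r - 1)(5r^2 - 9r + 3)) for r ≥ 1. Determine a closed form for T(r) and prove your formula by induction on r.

T(r) = -r(r^4 - r^3 - 3r^2 + 3r + 1)

We claim T(r) = -r(r^4 - r^3 - 3r^2 + 3r + 1) for all r ≥ 1.
When r = 1: T(1) = -1, and the closed form gives -1. They agree.
Suppose the result is true for r = i, so T(i) = i(-i^4 + i^3 + 3i^2 - 3i - 1).
Then T(i+1) = T(i) + (-5i^4 - 6i^3 + 5i^2 + 2i - 1) = (i(-i^4 + i^3 + 3i^2 - 3i - 1)) + (-5i^4 - 6i^3 + 5i^2 + 2i - 1).
Simplifying, T(i+1) = -(i + 1)(i^4 + 3i^3 - 2i + 1) = -(i+1)((i+1)^4 - (i+1)^3 - 3(i+1)^2 + 3(i+1) + 1),
which is the closed form with r = i+1.
Hence, by induction on r, the claim holds for every r ≥ 1.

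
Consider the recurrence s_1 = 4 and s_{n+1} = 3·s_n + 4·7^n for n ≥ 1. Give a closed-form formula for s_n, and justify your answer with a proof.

s_n = -3^n + 7^n

Computing the first terms: s_1 = 4, s_2 = 40, s_3 = 316. This suggests s_n = -3^n + 7^n.
Base case (n = 1): the formula gives 4 = 4 = s_1.
For the inductive step, assume it holds for an arbitrary m ≥ 1, so s_m = -3^m + 7^m.
Then s_{m+1} = 3·s_m + 4·7^m = 3·(-3^m + 7^m) + 4·7^m = -3^(m + 1) + 7^(m + 1),
which is the claimed formula at n = m+1.
By the principle of mathematical induction, the result holds for all n ≥ 1.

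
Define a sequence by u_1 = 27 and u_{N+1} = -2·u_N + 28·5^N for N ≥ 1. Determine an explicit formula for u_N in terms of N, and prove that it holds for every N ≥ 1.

Computing the first terms: u_1 = 27, u_2 = 86, u_3 = 528. This suggests u_N = 7(-2)^(N - 1) + 4·5^N.
For the base case N = 1: the formula gives 27 = 27 = u_1.
Suppose the result is true for N = j, so u_j = 7(-2)^(j - 1) + 4·5^j.
Then u_{j+1} = -2·u_j + 28·5^j = -2·(7(-2)^(j - 1) + 4·5^j) + 28·5^j = 7(-2)^j + 4·5^(j + 1) = 7(-2)^((j+1) - 1) + 4·5^(j+1),
which is the claimed formula at N = j+1.
This completes the induction.

u_N = 7(-2)^(N - 1) + 4·5^N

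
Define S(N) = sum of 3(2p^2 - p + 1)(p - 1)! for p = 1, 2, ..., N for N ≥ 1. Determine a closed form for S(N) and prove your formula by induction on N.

S(N) = (6N + 3)N! - 3

We claim S(N) = (6N + 3)N! - 3 for all N ≥ 1.
Base case (N = 1): S(1) = 6, and the closed form gives 6. They agree.
Inductive step: suppose the statement holds for some p ≥ 1, so S(p) = (6p + 3)p! - 3.
Then S(p+1) = S(p) + (3(2p^2 + 3p + 2)p!) = ((6p + 3)p! - 3) + (3(2p^2 + 3p + 2)p!).
Simplifying, S(p+1) = (6(p+1) + 3)(p+1)! - 3,
which is the closed form with N = p+1.
By the principle of mathematical induction, the result holds for all N ≥ 1.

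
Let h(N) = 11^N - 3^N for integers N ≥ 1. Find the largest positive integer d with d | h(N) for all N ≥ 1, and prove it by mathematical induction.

Computing the first values: h(1) = 8 and h(2) = 112; gcd(8, 112) = 8, so d ≤ 8.
We prove 8 | 11^N - 3^N for all N ≥ 1 by induction on N.
Base case (N = 1): h(1) = 8 = 8·(1), so 8 | h(1).
For the inductive step, assume it holds for an arbitrary r ≥ 1, i.e. 8 | h(r). Then
11^{r+1} − 3^{r+1} = 11·11^r − 3·3^r = 11·(11^r − 3^r) + (8)·3^r. The first term is divisible by 8 by the inductive hypothesis, and the second term (8)·3^r is divisible by 8 since 8 | 8. Hence 8 | h(r+1).
By induction, the statement is established for all N ≥ 1.
Therefore the largest such d is 8.

d = 8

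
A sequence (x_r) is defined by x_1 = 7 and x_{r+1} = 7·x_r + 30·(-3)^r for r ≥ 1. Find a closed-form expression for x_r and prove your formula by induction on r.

Computing the first terms: x_1 = 7, x_2 = -41, x_3 = -17. This suggests x_r = (-3)^(r + 1) - 2·7^(r - 1).
Base step (r = 1): the formula gives 7 = 7 = x_1.
Inductive step: assume the claim holds for r = k, so x_k = (-3)^(k + 1) - 2·7^(k - 1).
Then x_{k+1} = 7·x_k + 30·(-3)^k = 7·((-3)^(k + 1) - 2·7^(k - 1)) + 30·(-3)^k = (-3)^(k + 2) - 2·7^k = (-3)^((k+1) + 1) - 2·7^((k+1) - 1),
which is the claimed formula at r = k+1.
By the principle of mathematical induction, the result holds for all r ≥ 1.

x_r = (-3)^(r + 1) - 2·7^(r - 1)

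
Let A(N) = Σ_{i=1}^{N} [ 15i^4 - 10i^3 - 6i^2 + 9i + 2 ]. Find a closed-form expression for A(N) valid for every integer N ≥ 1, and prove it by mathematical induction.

A(N) = N(3N^4 + 5N^3 - 2N^2 - N + 5)

We claim A(N) = N(3N^4 + 5N^3 - 2N^2 - N + 5) for all N ≥ 1.
For the base case N = 1: A(1) = 10, and the closed form gives 10. They agree.
Inductive step: suppose the statement holds for some i ≥ 1, so A(i) = i(3i^4 + 5i^3 - 2i^2 - i + 5).
Then A(i+1) = A(i) + (15i^4 + 50i^3 + 54i^2 + 27i + 10) = (i(3i^4 + 5i^3 - 2i^2 - i + 5)) + (15i^4 + 50i^3 + 54i^2 + 27i + 10).
Simplifying, A(i+1) = (i + 1)(3i^4 + 17i^3 + 31i^2 + 22i + 10) = (i+1)(3(i+1)^4 + 5(i+1)^3 - 2(i+1)^2 - (i+1) + 5),
which is the closed form with N = i+1.
Hence, by induction on N, the claim holds for every N ≥ 1.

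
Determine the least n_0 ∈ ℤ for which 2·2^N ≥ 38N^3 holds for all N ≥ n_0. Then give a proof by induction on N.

At N = 16: 131072 < 155648, so the inequality fails and n_0 ≥ 17. We prove 2·2^N ≥ 38N^3 for all N ≥ 17.
For the base case N = 17: 2·2^N = 262144 and 38N^3 = 186694, so 262144 ≥ 186694.
Suppose the result is true for N = r, so 2·2^r ≥ 38r^3.
Then 2·2^(r + 1) = 2·(2·2^r) ≥ 2·(38r^3).
Also, for r ≥ 17 we have 2·(38r^3) ≥ 38(r+1)^3, since 2 ≥ (1 + 1/r)^3 for all r ≥ 17.
Combining, 2·2^(r + 1) ≥ 38(r+1)^3.
This completes the induction.
Hence the smallest such n_0 is 17.

n_0 = 17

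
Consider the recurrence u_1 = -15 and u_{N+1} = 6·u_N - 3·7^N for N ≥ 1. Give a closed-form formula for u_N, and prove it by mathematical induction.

u_N = 6^N - 3·7^N

Computing the first terms: u_1 = -15, u_2 = -111, u_3 = -813. This suggests u_N = 6^N - 3·7^N.
Base step (N = 1): the formula gives -15 = -15 = u_1.
Suppose the result is true for N = r, so u_r = 6^r - 3·7^r.
Then u_{r+1} = 6·u_r - 3·7^r = 6·(6^r - 3·7^r) - 3·7^r = 6^(r + 1) - 3·7^(r + 1),
which is the claimed formula at N = r+1.
This completes the induction.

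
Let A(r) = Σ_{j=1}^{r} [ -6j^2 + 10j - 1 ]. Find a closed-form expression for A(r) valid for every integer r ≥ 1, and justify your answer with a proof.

A(r) = -r(2r^2 - 2r - 3)

We claim A(r) = -r(2r^2 - 2r - 3) for all r ≥ 1.
Base case (r = 1): A(1) = 3, and the closed form gives 3. They agree.
Inductive step: suppose the statement holds for some j ≥ 1, so A(j) = j(-2j^2 + 2j + 3).
Then A(j+1) = A(j) + (-6j^2 - 2j + 3) = (j(-2j^2 + 2j + 3)) + (-6j^2 - 2j + 3).
Simplifying, A(j+1) = -(j + 1)(2j^2 + 2j - 3) = -(j+1)(2(j+1)^2 - 2(j+1) - 3),
which is the closed form with r = j+1.
This completes the induction.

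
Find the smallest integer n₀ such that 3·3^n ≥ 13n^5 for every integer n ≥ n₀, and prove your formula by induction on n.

n₀ = 14

At n = 13: 4782969 < 4826809, so the inequality fails and n₀ ≥ 14. We prove 3·3^n ≥ 13n^5 for all n ≥ 14.
When n = 14: 3·3^n = 14348907 and 13n^5 = 6991712, so 14348907 ≥ 6991712.
Suppose the result is true for n = p, so 3·3^p ≥ 13p^5.
Then 3·3^(p + 1) = 3·(3·3^p) ≥ 3·(13p^5).
Also, for p ≥ 14 we have 3·(13p^5) ≥ 13(p+1)^5, since 3 ≥ (1 + 1/p)^5 for all p ≥ 14.
Combining, 3·3^(p + 1) ≥ 13(p+1)^5.
By induction, the statement is established for all n ≥ 14.
Hence the smallest such n₀ is 14.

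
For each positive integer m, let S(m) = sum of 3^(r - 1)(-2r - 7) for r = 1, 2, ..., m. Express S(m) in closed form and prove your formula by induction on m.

We claim S(m) = -3^m(m + 3) + 3 for all m ≥ 1.
When m = 1: S(1) = -9, and the closed form gives -9. They agree.
Inductive step: assume the claim holds for m = r, so S(r) = -3^r(r + 3) + 3.
Then S(r+1) = S(r) + (3^r(-2r - 9)) = (-3^r(r + 3) + 3) + (3^r(-2r - 9)).
Simplifying, S(r+1) = -3·3^r·r - 12·3^r + 3 = -3^(r+1)((r+1) + 3) + 3,
which is the closed form with m = r+1.
Hence, by induction on m, the claim holds for every m ≥ 1.

S(m) = -3^m(m + 3) + 3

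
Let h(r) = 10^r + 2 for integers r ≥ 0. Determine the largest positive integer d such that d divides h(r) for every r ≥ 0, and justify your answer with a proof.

Computing the first values: h(0) = 3 and h(1) = 12; gcd(3, 12) = 3, so d ≤ 3.
We prove 3 | 10^r + 2 for all r ≥ 0 by induction on r.
When r = 0: h(0) = 3 = 3·(1), so 3 | h(0).
Inductive step: suppose the statement holds for some i ≥ 0, i.e. 3 | h(i). Then
h(i+1) = 10^(i+1) + 2 = 10·(10^i + 2) - 18 = 10·h(i) - 18. The first term is divisible by 3 by the inductive hypothesis, and -18 is divisible by 3. Hence 3 | h(i+1).
Hence, by induction on r, the claim holds for every r ≥ 0.
Therefore the largest such d is 3.

d = 3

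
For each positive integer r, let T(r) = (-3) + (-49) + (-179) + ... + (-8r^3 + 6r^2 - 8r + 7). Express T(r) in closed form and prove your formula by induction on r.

T(r) = -r(2r^3 + 2r^2 + 3r - 4)

We claim T(r) = -r(2r^3 + 2r^2 + 3r - 4) for all r ≥ 1.
When r = 1: T(1) = -3, and the closed form gives -3. They agree.
Suppose the result is true for r = j, so T(j) = j(-2j^3 - 2j^2 - 3j + 4).
Then T(j+1) = T(j) + (-8j^3 - 18j^2 - 20j - 3) = (j(-2j^3 - 2j^2 - 3j + 4)) + (-8j^3 - 18j^2 - 20j - 3).
Simplifying, T(j+1) = -(j + 1)(2j^3 + 8j^2 + 13j + 3) = -(j+1)(2(j+1)^3 + 2(j+1)^2 + 3(j+1) - 4),
which is the closed form with r = j+1.
This completes the induction.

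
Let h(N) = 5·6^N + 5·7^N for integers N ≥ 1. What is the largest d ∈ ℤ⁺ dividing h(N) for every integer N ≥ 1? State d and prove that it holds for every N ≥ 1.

d = 5

Computing the first values: h(1) = 65 and h(2) = 425; gcd(65, 425) = 5, so d ≤ 5.
We prove 5 | 5·6^N + 5·7^N for all N ≥ 1 by induction on N.
Base case (N = 1): h(1) = 65 = 5·(13), so 5 | h(1).
Inductive step: suppose the statement holds for some j ≥ 1, i.e. 5 | h(j). Then
h(j+1) − 7·h(j) = (5·6^(j+1) + 5·7^(j+1)) − 7·(5·6^j + 5·7^j) = (5)·6^j·(6 − 7) = (-5)·6^j. Since 5 | h(j) by the inductive hypothesis, 5 | 7·h(j); and 5 | -5 since -5 = 5·-1. Therefore 5 | h(j+1).
This completes the induction.
Therefore the largest such d is 5.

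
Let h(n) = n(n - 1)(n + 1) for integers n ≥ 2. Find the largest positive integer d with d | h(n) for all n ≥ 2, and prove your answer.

d = 6

Computing the first values: h(2) = 6 and h(3) = 24; gcd(6, 24) = 6, so d ≤ 6.
We prove 6 | n(n - 1)(n + 1) for all n ≥ 2 by induction on n.
Base step (n = 2): h(2) = 6 = 6·(1), so 6 | h(2).
Inductive step: assume the claim holds for n = i, i.e. 6 | h(i). Then
h(i+1) − h(i) = i·(i+1)·(i+2) − (i-1)·i·(i+1) = i·(i+1)·[(i+2) − (i-1)] = 3·i·(i+1). The product of 2 consecutive integers is divisible by (2)! = 2, so h(i+1) − h(i) is divisible by 3·2 = 6. By the inductive hypothesis 6 | h(i), hence 6 | h(i+1).
By the principle of mathematical induction, the result holds for all n ≥ 2.
Therefore the largest such d is 6.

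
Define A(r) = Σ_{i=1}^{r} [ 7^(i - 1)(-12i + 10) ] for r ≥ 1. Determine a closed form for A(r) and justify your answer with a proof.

A(r) = 2·7^r(-r + 1) - 2

We claim A(r) = 2·7^r(-r + 1) - 2 for all r ≥ 1.
Base step (r = 1): A(1) = -2, and the closed form gives -2. They agree.
Inductive step: suppose the statement holds for some i ≥ 1, so A(i) = 2·7^i(-i + 1) - 2.
Then A(i+1) = A(i) + (7^i(-12i - 2)) = (2·7^i(-i + 1) - 2) + (7^i(-12i - 2)).
Simplifying, A(i+1) = -14·7^i·i - 2 = 2·7^(i+1)(-(i+1) + 1) - 2,
which is the closed form with r = i+1.
Hence, by induction on r, the claim holds for every r ≥ 1.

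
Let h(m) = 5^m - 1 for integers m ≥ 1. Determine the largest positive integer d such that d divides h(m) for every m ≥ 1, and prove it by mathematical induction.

Computing the first values: h(1) = 4 and h(2) = 24; gcd(4, 24) = 4, so d ≤ 4.
We prove 4 | 5^m - 1 for all m ≥ 1 by induction on m.
Base step (m = 1): h(1) = 4 = 4·(1), so 4 | h(1).
For the inductive step, assume it holds for an arbitrary i ≥ 1, i.e. 4 | h(i). Then
5^{i+1} − 1^{i+1} = 5·5^i − 1·1^i = 5·(5^i − 1^i) + (4)·1^i. The first term is divisible by 4 by the inductive hypothesis, and the second term (4)·1^i is divisible by 4 since 4 | 4. Hence 4 | h(i+1).
By the principle of mathematical induction, the result holds for all m ≥ 1.
Therefore the largest such d is 4.

d = 4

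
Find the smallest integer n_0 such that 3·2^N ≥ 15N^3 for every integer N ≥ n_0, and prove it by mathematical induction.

n_0 = 14

At N = 13: 24576 < 32955, so the inequality fails and n_0 ≥ 14. We prove 3·2^N ≥ 15N^3 for all N ≥ 14.
For the base case N = 14: 3·2^N = 49152 and 15N^3 = 41160, so 49152 ≥ 41160.
Suppose the result is true for N = m, so 3·2^m ≥ 15m^3.
Then 3·2^(m + 1) = 2·(3·2^m) ≥ 2·(15m^3).
Also, for m ≥ 14 we have 2·(15m^3) ≥ 15(m+1)^3, since 2 ≥ (1 + 1/m)^3 for all m ≥ 14.
Combining, 3·2^(m + 1) ≥ 15(m+1)^3.
By the principle of mathematical induction, the result holds for all N ≥ 14.
Hence the smallest such n_0 is 14.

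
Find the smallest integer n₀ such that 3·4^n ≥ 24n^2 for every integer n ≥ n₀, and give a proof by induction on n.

At n = 3: 192 < 216, so the inequality fails and n₀ ≥ 4. We prove 3·4^n ≥ 24n^2 for all n ≥ 4.
When n = 4: 3·4^n = 768 and 24n^2 = 384, so 768 ≥ 384.
Suppose the result is true for n = k, so 3·4^k ≥ 24k^2.
Then 3·4^(k + 1) = 4·(3·4^k) ≥ 4·(24k^2).
Also, for k ≥ 4 we have 4·(24k^2) ≥ 24(k+1)^2, since 4 ≥ (1 + 1/k)^2 for all k ≥ 4.
Combining, 3·4^(k + 1) ≥ 24(k+1)^2.
By induction, the statement is established for all n ≥ 4.
Hence the smallest such n₀ is 4.

n₀ = 4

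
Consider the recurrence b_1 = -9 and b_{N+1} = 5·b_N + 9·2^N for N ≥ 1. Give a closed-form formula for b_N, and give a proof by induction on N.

b_N = -3·2^N - 3·5^(N - 1)

Computing the first terms: b_1 = -9, b_2 = -27, b_3 = -99. This suggests b_N = -3·2^N - 3·5^(N - 1).
Base case (N = 1): the formula gives -9 = -9 = b_1.
Inductive step: suppose the statement holds for some i ≥ 1, so b_i = -3·2^i - 3·5^(i - 1).
Then b_{i+1} = 5·b_i + 9·2^i = 5·(-3·2^i - 3·5^(i - 1)) + 9·2^i = -3·2^(i + 1) - 3·5^i = -3·2^(i+1) - 3·5^((i+1) - 1),
which is the claimed formula at N = i+1.
Hence, by induction on N, the claim holds for every N ≥ 1.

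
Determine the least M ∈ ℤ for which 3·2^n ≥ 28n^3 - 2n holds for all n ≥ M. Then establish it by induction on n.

M = 15

At n = 14: 49152 < 76804, so the inequality fails and M ≥ 15. We prove 3·2^n ≥ 28n^3 - 2n for all n ≥ 15.
Base step (n = 15): 3·2^n = 98304 and 28n^3 - 2n = 94470, so 98304 ≥ 94470.
Inductive step: assume the claim holds for n = r, so 3·2^r ≥ 28r^3 - 2r.
Then 3·2^(r + 1) = 2·(3·2^r) ≥ 2·(28r^3 - 2r).
Also, for r ≥ 15 we have 2·(28r^3 - 2r) ≥ 28(r+1)^3 - 2(r+1), since 2·(28r^3 - 2r) − (28(r+1)^3 - 2(r+1)) = 28r^3 - 84r^2 - 86r - 26, which is nonnegative for all r ≥ 15.
Combining, 3·2^(r + 1) ≥ 28(r+1)^3 - 2(r+1).
Hence, by induction on n, the claim holds for every n ≥ 15.
Hence the smallest such M is 15.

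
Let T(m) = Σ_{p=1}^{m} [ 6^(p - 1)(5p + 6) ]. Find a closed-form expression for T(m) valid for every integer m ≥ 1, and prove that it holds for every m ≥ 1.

T(m) = 6^m(m + 1) - 1

We claim T(m) = 6^m(m + 1) - 1 for all m ≥ 1.
For the base case m = 1: T(1) = 11, and the closed form gives 11. They agree.
Inductive step: assume the claim holds for m = p, so T(p) = 6^p(p + 1) - 1.
Then T(p+1) = T(p) + (6^p(5p + 11)) = (6^p(p + 1) - 1) + (6^p(5p + 11)).
Simplifying, T(p+1) = 6·6^p·p + 12·6^p - 1 = 6^(p+1)((p+1) + 1) - 1,
which is the closed form with m = p+1.
This completes the induction.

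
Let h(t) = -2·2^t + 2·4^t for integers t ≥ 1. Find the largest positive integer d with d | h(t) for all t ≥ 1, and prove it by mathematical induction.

d = 4

Computing the first values: h(1) = 4 and h(2) = 24; gcd(4, 24) = 4, so d ≤ 4.
We prove 4 | -2·2^t + 2·4^t for all t ≥ 1 by induction on t.
Base step (t = 1): h(1) = 4 = 4·(1), so 4 | h(1).
For the inductive step, assume it holds for an arbitrary j ≥ 1, i.e. 4 | h(j). Then
h(j+1) − 4·h(j) = (-2·2^(j+1) + 2·4^(j+1)) − 4·(-2·2^j + 2·4^j) = (-2)·2^j·(2 − 4) = (4)·2^j. Since 4 | h(j) by the inductive hypothesis, 4 | 4·h(j); and 4 | 4 since 4 = 4·1. Therefore 4 | h(j+1).
By the principle of mathematical induction, the result holds for all t ≥ 1.
Therefore the largest such d is 4.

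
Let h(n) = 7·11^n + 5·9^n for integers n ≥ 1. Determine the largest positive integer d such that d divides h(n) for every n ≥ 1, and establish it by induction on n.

Computing the first values: h(1) = 122 and h(2) = 1252; gcd(122, 1252) = 2, so d ≤ 2.
We prove 2 | 7·11^n + 5·9^n for all n ≥ 1 by induction on n.
For the base case n = 1: h(1) = 122 = 2·(61), so 2 | h(1).
Inductive step: suppose the statement holds for some p ≥ 1, i.e. 2 | h(p). Then
h(p+1) − 11·h(p) = (7·11^(p+1) + 5·9^(p+1)) − 11·(7·11^p + 5·9^p) = (5)·9^p·(9 − 11) = (-10)·9^p. Since 2 | h(p) by the inductive hypothesis, 2 | 11·h(p); and 2 | -10 since -10 = 2·-5. Therefore 2 | h(p+1).
Hence, by induction on n, the claim holds for every n ≥ 1.
Therefore the largest such d is 2.

d = 2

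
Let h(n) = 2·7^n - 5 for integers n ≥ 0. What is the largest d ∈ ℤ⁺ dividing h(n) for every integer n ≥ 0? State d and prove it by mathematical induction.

d = 3

Computing the first values: h(0) = -3 and h(1) = 9; gcd(-3, 9) = 3, so d ≤ 3.
We prove 3 | 2·7^n - 5 for all n ≥ 0 by induction on n.
When n = 0: h(0) = -3 = 3·(-1), so 3 | h(0).
For the inductive step, assume it holds for an arbitrary r ≥ 0, i.e. 3 | h(r). Then
h(r+1) = 2·7^(r+1) - 5 = 7·(2·7^r - 5) + 30 = 7·h(r) + 30. The first term is divisible by 3 by the inductive hypothesis, and 30 is divisible by 3. Hence 3 | h(r+1).
This completes the induction.
Therefore the largest such d is 3.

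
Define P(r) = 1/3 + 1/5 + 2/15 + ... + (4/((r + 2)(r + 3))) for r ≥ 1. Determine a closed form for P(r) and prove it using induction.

We claim P(r) = 4r/(3(r + 3)) for all r ≥ 1.
When r = 1: P(1) = 1/3, and the closed form gives 1/3. They agree.
For the inductive step, assume it holds for an arbitrary j ≥ 1, so P(j) = 4j/(3(j + 3)).
Then P(j+1) = P(j) + (4/((j + 3)(j + 4))) = (4j/(3(j + 3))) + (4/((j + 3)(j + 4))).
Simplifying, P(j+1) = 4(j + 1)/(3(j + 4)) = 4(j+1)/(3((j+1) + 3)),
which is the closed form with r = j+1.
By the principle of mathematical induction, the result holds for all r ≥ 1.

P(r) = 4r/(3(r + 3))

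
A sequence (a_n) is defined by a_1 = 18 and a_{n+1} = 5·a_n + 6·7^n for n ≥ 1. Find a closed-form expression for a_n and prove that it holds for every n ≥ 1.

a_n = -3·5^(n - 1) + 3·7^n

Computing the first terms: a_1 = 18, a_2 = 132, a_3 = 954. This suggests a_n = -3·5^(n - 1) + 3·7^n.
Base case (n = 1): the formula gives 18 = 18 = a_1.
Suppose the result is true for n = j, so a_j = -3·5^(j - 1) + 3·7^j.
Then a_{j+1} = 5·a_j + 6·7^j = 5·(-3·5^(j - 1) + 3·7^j) + 6·7^j = -3·5^j + 3·7^(j + 1) = -3·5^((j+1) - 1) + 3·7^(j+1),
which is the claimed formula at n = j+1.
This completes the induction.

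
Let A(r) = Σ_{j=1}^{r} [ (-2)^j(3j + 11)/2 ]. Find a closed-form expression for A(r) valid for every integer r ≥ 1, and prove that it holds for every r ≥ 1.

We claim A(r) = (-2)^r(r + 4) - 4 for all r ≥ 1.
For the base case r = 1: A(1) = -14, and the closed form gives -14. They agree.
Inductive step: suppose the statement holds for some j ≥ 1, so A(j) = (-2)^j(j + 4) - 4.
Then A(j+1) = A(j) + ((-2)^j(-3j - 14)) = ((-2)^j(j + 4) - 4) + ((-2)^j(-3j - 14)).
Simplifying, A(j+1) = -2(-2)^j·j - 10(-2)^j - 4 = (-2)^(j+1)((j+1) + 4) - 4,
which is the closed form with r = j+1.
This completes the induction.

A(r) = (-2)^r(r + 4) - 4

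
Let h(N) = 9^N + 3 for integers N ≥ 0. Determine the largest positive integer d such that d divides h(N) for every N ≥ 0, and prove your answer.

d = 4

Computing the first values: h(0) = 4 and h(1) = 12; gcd(4, 12) = 4, so d ≤ 4.
We prove 4 | 9^N + 3 for all N ≥ 0 by induction on N.
Base case (N = 0): h(0) = 4 = 4·(1), so 4 | h(0).
Inductive step: assume the claim holds for N = j, i.e. 4 | h(j). Then
h(j+1) = 9^(j+1) + 3 = 9·(9^j + 3) - 24 = 9·h(j) - 24. The first term is divisible by 4 by the inductive hypothesis, and -24 is divisible by 4. Hence 4 | h(j+1).
By induction, the statement is established for all N ≥ 0.
Therefore the largest such d is 4.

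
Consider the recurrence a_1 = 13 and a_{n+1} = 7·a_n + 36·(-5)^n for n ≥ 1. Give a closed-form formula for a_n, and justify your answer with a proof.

a_n = -3(-5)^n - 2·7^(n - 1)

Computing the first terms: a_1 = 13, a_2 = -89, a_3 = 277. This suggests a_n = -3(-5)^n - 2·7^(n - 1).
Base step (n = 1): the formula gives 13 = 13 = a_1.
Inductive step: assume the claim holds for n = k, so a_k = -3(-5)^k - 2·7^(k - 1).
Then a_{k+1} = 7·a_k + 36·(-5)^k = 7·(-3(-5)^k - 2·7^(k - 1)) + 36·(-5)^k = -3(-5)^(k + 1) - 2·7^k = -3(-5)^(k+1) - 2·7^((k+1) - 1),
which is the claimed formula at n = k+1.
By the principle of mathematical induction, the result holds for all n ≥ 1.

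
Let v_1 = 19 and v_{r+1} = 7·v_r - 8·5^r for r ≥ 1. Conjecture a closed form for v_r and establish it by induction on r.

Computing the first terms: v_1 = 19, v_2 = 93, v_3 = 451. This suggests v_r = 4·5^r - 7^(r - 1).
When r = 1: the formula gives 19 = 19 = v_1.
Inductive step: assume the claim holds for r = m, so v_m = 4·5^m - 7^(m - 1).
Then v_{m+1} = 7·v_m - 8·5^m = 7·(4·5^m - 7^(m - 1)) - 8·5^m = 4·5^(m + 1) - 7^m = 4·5^(m+1) - 7^((m+1) - 1),
which is the claimed formula at r = m+1.
By the principle of mathematical induction, the result holds for all r ≥ 1.

v_r = 4·5^r - 7^(r - 1)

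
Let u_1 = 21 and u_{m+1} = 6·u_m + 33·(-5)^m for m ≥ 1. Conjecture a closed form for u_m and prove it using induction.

Computing the first terms: u_1 = 21, u_2 = -39, u_3 = 591. This suggests u_m = -3(-5)^m + 6^m.
Base case (m = 1): the formula gives 21 = 21 = u_1.
Inductive step: assume the claim holds for m = i, so u_i = -3(-5)^i + 6^i.
Then u_{i+1} = 6·u_i + 33·(-5)^i = 6·(-3(-5)^i + 6^i) + 33·(-5)^i = -3(-5)^(i + 1) + 6^(i + 1),
which is the claimed formula at m = i+1.
Hence, by induction on m, the claim holds for every m ≥ 1.

u_m = -3(-5)^m + 6^m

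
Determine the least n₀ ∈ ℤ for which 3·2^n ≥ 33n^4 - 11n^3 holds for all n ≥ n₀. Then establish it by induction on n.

n₀ = 22

At n = 21: 6291456 < 6316002, so the inequality fails and n₀ ≥ 22. We prove 3·2^n ≥ 33n^4 - 11n^3 for all n ≥ 22.
Base step (n = 22): 3·2^n = 12582912 and 33n^4 - 11n^3 = 7613320, so 12582912 ≥ 7613320.
For the inductive step, assume it holds for an arbitrary k ≥ 22, so 3·2^k ≥ 33k^4 - 11k^3.
Then 3·2^(k + 1) = 2·(3·2^k) ≥ 2·(33k^4 - 11k^3).
Also, for k ≥ 22 we have 2·(33k^4 - 11k^3) ≥ 33(k+1)^4 - 11(k+1)^3, since 2·(33k^4 - 11k^3) − (33(k+1)^4 - 11(k+1)^3) = 33k^4 - 143k^3 - 165k^2 - 99k - 22, which is nonnegative for all k ≥ 22.
Combining, 3·2^(k + 1) ≥ 33(k+1)^4 - 11(k+1)^3.
By the principle of mathematical induction, the result holds for all n ≥ 22.
Hence the smallest such n₀ is 22.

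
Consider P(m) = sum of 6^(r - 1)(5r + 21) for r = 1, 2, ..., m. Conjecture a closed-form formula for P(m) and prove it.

P(m) = 6^m(m + 4) - 4

We claim P(m) = 6^m(m + 4) - 4 for all m ≥ 1.
For the base case m = 1: P(1) = 26, and the closed form gives 26. They agree.
Suppose the result is true for m = r, so P(r) = 6^r(r + 4) - 4.
Then P(r+1) = P(r) + (6^r(5r + 26)) = (6^r(r + 4) - 4) + (6^r(5r + 26)).
Simplifying, P(r+1) = 6·6^r·r + 30·6^r - 4 = 6^(r+1)((r+1) + 4) - 4,
which is the closed form with m = r+1.
This completes the induction.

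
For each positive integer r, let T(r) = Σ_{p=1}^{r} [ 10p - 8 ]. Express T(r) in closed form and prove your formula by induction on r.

T(r) = r(5r - 3)

We claim T(r) = r(5r - 3) for all r ≥ 1.
When r = 1: T(1) = 2, and the closed form gives 2. They agree.
Suppose the result is true for r = p, so T(p) = p(5p - 3).
Then T(p+1) = T(p) + (10p + 2) = (p(5p - 3)) + (10p + 2).
Simplifying, T(p+1) = (p + 1)(5p + 2) = (p+1)(5(p+1) - 3),
which is the closed form with r = p+1.
By the principle of mathematical induction, the result holds for all r ≥ 1.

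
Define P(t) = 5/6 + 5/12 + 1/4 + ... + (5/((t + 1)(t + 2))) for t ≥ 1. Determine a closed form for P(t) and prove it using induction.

P(t) = 5t/(2(t + 2))

We claim P(t) = 5t/(2(t + 2)) for all t ≥ 1.
Base case (t = 1): P(1) = 5/6, and the closed form gives 5/6. They agree.
For the inductive step, assume it holds for an arbitrary j ≥ 1, so P(j) = 5j/(2(j + 2)).
Then P(j+1) = P(j) + (5/((j + 2)(j + 3))) = (5j/(2(j + 2))) + (5/((j + 2)(j + 3))).
Simplifying, P(j+1) = 5(j + 1)/(2(j + 3)) = 5(j+1)/(2((j+1) + 2)),
which is the closed form with t = j+1.
By the principle of mathematical induction, the result holds for all t ≥ 1.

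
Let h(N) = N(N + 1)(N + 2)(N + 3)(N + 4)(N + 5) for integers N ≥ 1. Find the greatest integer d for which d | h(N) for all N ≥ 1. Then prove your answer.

Computing the first values: h(1) = 720 and h(2) = 5040; gcd(720, 5040) = 720, so d ≤ 720.
We prove 720 | N(N + 1)(N + 2)(N + 3)(N + 4)(N + 5) for all N ≥ 1 by induction on N.
When N = 1: h(1) = 720 = 720·(1), so 720 | h(1).
For the inductive step, assume it holds for an arbitrary k ≥ 1, i.e. 720 | h(k). Then
h(k+1) − h(k) = (k+1)·(k+2)·(k+3)·(k+4)·(k+5)·(k+6) − k·(k+1)·(k+2)·(k+3)·(k+4)·(k+5) = (k+1)·(k+2)·(k+3)·(k+4)·(k+5)·[(k+6) − k] = 6·(k+1)·(k+2)·(k+3)·(k+4)·(k+5). The product of 5 consecutive integers is divisible by (5)! = 120, so h(k+1) − h(k) is divisible by 6·120 = 720. By the inductive hypothesis 720 | h(k), hence 720 | h(k+1).
By the principle of mathematical induction, the result holds for all N ≥ 1.
Therefore the largest such d is 720.

d = 720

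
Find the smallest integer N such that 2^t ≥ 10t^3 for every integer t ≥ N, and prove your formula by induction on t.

N = 16

At t = 15: 32768 < 33750, so the inequality fails and N ≥ 16. We prove 2^t ≥ 10t^3 for all t ≥ 16.
Base case (t = 16): 2^t = 65536 and 10t^3 = 40960, so 65536 ≥ 40960.
Inductive step: assume the claim holds for t = i, so 2^i ≥ 10i^3.
Then 2^(i + 1) = 2·(2^i) ≥ 2·(10i^3).
Also, for i ≥ 16 we have 2·(10i^3) ≥ 10(i+1)^3, since 2 ≥ (1 + 1/i)^3 for all i ≥ 16.
Combining, 2^(i + 1) ≥ 10(i+1)^3.
By the principle of mathematical induction, the result holds for all t ≥ 16.
Hence the smallest such N is 16.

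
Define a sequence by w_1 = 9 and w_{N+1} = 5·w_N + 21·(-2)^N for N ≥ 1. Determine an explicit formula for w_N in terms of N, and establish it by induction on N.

Computing the first terms: w_1 = 9, w_2 = 3, w_3 = 99. This suggests w_N = -3(-2)^N + 3·5^(N - 1).
Base step (N = 1): the formula gives 9 = 9 = w_1.
For the inductive step, assume it holds for an arbitrary j ≥ 1, so w_j = -3(-2)^j + 3·5^(j - 1).
Then w_{j+1} = 5·w_j + 21·(-2)^j = 5·(-3(-2)^j + 3·5^(j - 1)) + 21·(-2)^j = -3(-2)^(j + 1) + 3·5^j = -3(-2)^(j+1) + 3·5^((j+1) - 1),
which is the claimed formula at N = j+1.
Hence, by induction on N, the claim holds for every N ≥ 1.

w_N = -3(-2)^N + 3·5^(N - 1)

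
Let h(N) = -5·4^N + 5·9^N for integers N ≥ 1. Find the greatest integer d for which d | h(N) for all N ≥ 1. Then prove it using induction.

Computing the first values: h(1) = 25 and h(2) = 325; gcd(25, 325) = 25, so d ≤ 25.
We prove 25 | -5·4^N + 5·9^N for all N ≥ 1 by induction on N.
For the base case N = 1: h(1) = 25 = 25·(1), so 25 | h(1).
Suppose the result is true for N = i, i.e. 25 | h(i). Then
h(i+1) − 9·h(i) = (-5·4^(i+1) + 5·9^(i+1)) − 9·(-5·4^i + 5·9^i) = (-5)·4^i·(4 − 9) = (25)·4^i. Since 25 | h(i) by the inductive hypothesis, 25 | 9·h(i); and 25 | 25 since 25 = 25·1. Therefore 25 | h(i+1).
By induction, the statement is established for all N ≥ 1.
Therefore the largest such d is 25.

d = 25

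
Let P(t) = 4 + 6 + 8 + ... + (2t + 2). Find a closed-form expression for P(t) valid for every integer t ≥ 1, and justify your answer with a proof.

We claim P(t) = t(t + 3) for all t ≥ 1.
Base step (t = 1): P(1) = 4, and the closed form gives 4. They agree.
Inductive step: assume the claim holds for t = p, so P(p) = p(p + 3).
Then P(p+1) = P(p) + (2p + 4) = (p(p + 3)) + (2p + 4).
Simplifying, P(p+1) = (p + 1)(p + 4) = (p+1)((p+1) + 3),
which is the closed form with t = p+1.
By the principle of mathematical induction, the result holds for all t ≥ 1.

P(t) = t(t + 3)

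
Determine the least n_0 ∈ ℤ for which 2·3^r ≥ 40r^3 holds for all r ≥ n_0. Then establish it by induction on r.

n_0 = 9

At r = 8: 13122 < 20480, so the inequality fails and n_0 ≥ 9. We prove 2·3^r ≥ 40r^3 for all r ≥ 9.
For the base case r = 9: 2·3^r = 39366 and 40r^3 = 29160, so 39366 ≥ 29160.
Inductive step: assume the claim holds for r = p, so 2·3^p ≥ 40p^3.
Then 2·3^(p + 1) = 3·(2·3^p) ≥ 3·(40p^3).
Also, for p ≥ 9 we have 3·(40p^3) ≥ 40(p+1)^3, since 3 ≥ (1 + 1/p)^3 for all p ≥ 9.
Combining, 2·3^(p + 1) ≥ 40(p+1)^3.
By the principle of mathematical induction, the result holds for all r ≥ 9.
Hence the smallest such n_0 is 9.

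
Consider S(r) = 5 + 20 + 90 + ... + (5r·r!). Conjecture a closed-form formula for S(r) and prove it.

We claim S(r) = 5(r + 1)! - 5 for all r ≥ 1.
When r = 1: S(1) = 5, and the closed form gives 5. They agree.
Inductive step: assume the claim holds for r = p, so S(p) = 5(p + 1)! - 5.
Then S(p+1) = S(p) + (5(p + 1)(p + 1)!) = (5(p + 1)! - 5) + (5(p + 1)(p + 1)!).
Simplifying, S(p+1) = 5((p+1) + 1)! - 5,
which is the closed form with r = p+1.
Hence, by induction on r, the claim holds for every r ≥ 1.

S(r) = 5(r + 1)! - 5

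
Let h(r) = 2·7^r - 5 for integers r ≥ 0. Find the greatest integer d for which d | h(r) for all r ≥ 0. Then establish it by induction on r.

Computing the first values: h(0) = -3 and h(1) = 9; gcd(-3, 9) = 3, so d ≤ 3.
We prove 3 | 2·7^r - 5 for all r ≥ 0 by induction on r.
Base step (r = 0): h(0) = -3 = 3·(-1), so 3 | h(0).
Suppose the result is true for r = m, i.e. 3 | h(m). Then
h(m+1) = 2·7^(m+1) - 5 = 7·(2·7^m - 5) + 30 = 7·h(m) + 30. The first term is divisible by 3 by the inductive hypothesis, and 30 is divisible by 3. Hence 3 | h(m+1).
This completes the induction.
Therefore the largest such d is 3.

d = 3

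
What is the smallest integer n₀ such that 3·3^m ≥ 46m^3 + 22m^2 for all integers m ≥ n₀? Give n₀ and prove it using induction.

At m = 8: 19683 < 24960, so the inequality fails and n₀ ≥ 9. We prove 3·3^m ≥ 46m^3 + 22m^2 for all m ≥ 9.
For the base case m = 9: 3·3^m = 59049 and 46m^3 + 22m^2 = 35316, so 59049 ≥ 35316.
Inductive step: suppose the statement holds for some j ≥ 9, so 3·3^j ≥ 46j^3 + 22j^2.
Then 3·3^(j + 1) = 3·(3·3^j) ≥ 3·(46j^3 + 22j^2).
Also, for j ≥ 9 we have 3·(46j^3 + 22j^2) ≥ 46(j+1)^3 + 22(j+1)^2, since 3·(46j^3 + 22j^2) − (46(j+1)^3 + 22(j+1)^2) = 92j^3 - 94j^2 - 182j - 68, which is nonnegative for all j ≥ 9.
Combining, 3·3^(j + 1) ≥ 46(j+1)^3 + 22(j+1)^2.
By the principle of mathematical induction, the result holds for all m ≥ 9.
Hence the smallest such n₀ is 9.

n₀ = 9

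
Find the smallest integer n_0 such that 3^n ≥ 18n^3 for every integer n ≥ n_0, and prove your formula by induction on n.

n_0 = 9

At n = 8: 6561 < 9216, so the inequality fails and n_0 ≥ 9. We prove 3^n ≥ 18n^3 for all n ≥ 9.
For the base case n = 9: 3^n = 19683 and 18n^3 = 13122, so 19683 ≥ 13122.
For the inductive step, assume it holds for an arbitrary j ≥ 9, so 3^j ≥ 18j^3.
Then 3^(j + 1) = 3·(3^j) ≥ 3·(18j^3).
Also, for j ≥ 9 we have 3·(18j^3) ≥ 18(j+1)^3, since 3 ≥ (1 + 1/j)^3 for all j ≥ 9.
Combining, 3^(j + 1) ≥ 18(j+1)^3.
This completes the induction.
Hence the smallest such n_0 is 9.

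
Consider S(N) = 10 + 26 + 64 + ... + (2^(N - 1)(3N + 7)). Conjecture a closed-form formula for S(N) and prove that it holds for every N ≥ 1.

S(N) = 2^N(3N + 4) - 4

We claim S(N) = 2^N(3N + 4) - 4 for all N ≥ 1.
Base step (N = 1): S(1) = 10, and the closed form gives 10. They agree.
Inductive step: assume the claim holds for N = k, so S(k) = 2^k(3k + 4) - 4.
Then S(k+1) = S(k) + (2^k(3k + 10)) = (2^k(3k + 4) - 4) + (2^k(3k + 10)).
Simplifying, S(k+1) = 6·2^k·k + 14·2^k - 4 = 2^(k+1)(3(k+1) + 4) - 4,
which is the closed form with N = k+1.
This completes the induction.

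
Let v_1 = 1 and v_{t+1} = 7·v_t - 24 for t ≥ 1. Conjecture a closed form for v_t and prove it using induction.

Computing the first terms: v_1 = 1, v_2 = -17, v_3 = -143. This suggests v_t = -3·7^(t - 1) + 4.
Base case (t = 1): the formula gives 1 = 1 = v_1.
Inductive step: suppose the statement holds for some i ≥ 1, so v_i = -3·7^(i - 1) + 4.
Then v_{i+1} = 7·v_i - 24 = 7·(-3·7^(i - 1) + 4) - 24 = -3·7^i + 4 = -3·7^((i+1) - 1) + 4,
which is the claimed formula at t = i+1.
Hence, by induction on t, the claim holds for every t ≥ 1.

v_t = -3·7^(t - 1) + 4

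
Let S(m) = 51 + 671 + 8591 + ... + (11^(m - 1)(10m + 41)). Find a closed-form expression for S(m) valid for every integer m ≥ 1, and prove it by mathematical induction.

We claim S(m) = 11^m(m + 4) - 4 for all m ≥ 1.
For the base case m = 1: S(1) = 51, and the closed form gives 51. They agree.
Inductive step: suppose the statement holds for some r ≥ 1, so S(r) = 11^r(r + 4) - 4.
Then S(r+1) = S(r) + (11^r(10r + 51)) = (11^r(r + 4) - 4) + (11^r(10r + 51)).
Simplifying, S(r+1) = 11·11^r·r + 55·11^r - 4 = 11^(r+1)((r+1) + 4) - 4,
which is the closed form with m = r+1.
By induction, the statement is established for all m ≥ 1.

S(m) = 11^m(m + 4) - 4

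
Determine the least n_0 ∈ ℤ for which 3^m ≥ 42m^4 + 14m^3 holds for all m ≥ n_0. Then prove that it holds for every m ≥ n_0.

n_0 = 13

At m = 12: 531441 < 895104, so the inequality fails and n_0 ≥ 13. We prove 3^m ≥ 42m^4 + 14m^3 for all m ≥ 13.
Base step (m = 13): 3^m = 1594323 and 42m^4 + 14m^3 = 1230320, so 1594323 ≥ 1230320.
Inductive step: assume the claim holds for m = r, so 3^r ≥ 42r^4 + 14r^3.
Then 3^(r + 1) = 3·(3^r) ≥ 3·(42r^4 + 14r^3).
Also, for r ≥ 13 we have 3·(42r^4 + 14r^3) ≥ 42(r+1)^4 + 14(r+1)^3, since 3·(42r^4 + 14r^3) − (42(r+1)^4 + 14(r+1)^3) = 84r^4 - 140r^3 - 294r^2 - 210r - 56, which is nonnegative for all r ≥ 13.
Combining, 3^(r + 1) ≥ 42(r+1)^4 + 14(r+1)^3.
By the principle of mathematical induction, the result holds for all m ≥ 13.
Hence the smallest such n_0 is 13.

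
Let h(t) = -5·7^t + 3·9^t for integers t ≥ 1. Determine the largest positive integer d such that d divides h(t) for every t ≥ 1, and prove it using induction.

Computing the first values: h(1) = -8 and h(2) = -2; gcd(-8, -2) = 2, so d ≤ 2.
We prove 2 | -5·7^t + 3·9^t for all t ≥ 1 by induction on t.
Base step (t = 1): h(1) = -8 = 2·(-4), so 2 | h(1).
Inductive step: suppose the statement holds for some m ≥ 1, i.e. 2 | h(m). Then
h(m+1) − 9·h(m) = (-5·7^(m+1) + 3·9^(m+1)) − 9·(-5·7^m + 3·9^m) = (-5)·7^m·(7 − 9) = (10)·7^m. Since 2 | h(m) by the inductive hypothesis, 2 | 9·h(m); and 2 | 10 since 10 = 2·5. Therefore 2 | h(m+1).
By induction, the statement is established for all t ≥ 1.
Therefore the largest such d is 2.

d = 2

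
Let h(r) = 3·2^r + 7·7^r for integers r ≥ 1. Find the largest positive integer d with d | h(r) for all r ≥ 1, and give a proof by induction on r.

Computing the first values: h(1) = 55 and h(2) = 355; gcd(55, 355) = 5, so d ≤ 5.
We prove 5 | 3·2^r + 7·7^r for all r ≥ 1 by induction on r.
Base step (r = 1): h(1) = 55 = 5·(11), so 5 | h(1).
Inductive step: suppose the statement holds for some k ≥ 1, i.e. 5 | h(k). Then
h(k+1) − 7·h(k) = (3·2^(k+1) + 7·7^(k+1)) − 7·(3·2^k + 7·7^k) = (3)·2^k·(2 − 7) = (-15)·2^k. Since 5 | h(k) by the inductive hypothesis, 5 | 7·h(k); and 5 | -15 since -15 = 5·-3. Therefore 5 | h(k+1).
This completes the induction.
Therefore the largest such d is 5.

d = 5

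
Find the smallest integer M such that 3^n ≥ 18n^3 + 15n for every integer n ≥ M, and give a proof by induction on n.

M = 9

At n = 8: 6561 < 9336, so the inequality fails and M ≥ 9. We prove 3^n ≥ 18n^3 + 15n for all n ≥ 9.
Base case (n = 9): 3^n = 19683 and 18n^3 + 15n = 13257, so 19683 ≥ 13257.
Inductive step: suppose the statement holds for some k ≥ 9, so 3^k ≥ 18k^3 + 15k.
Then 3^(k + 1) = 3·(3^k) ≥ 3·(18k^3 + 15k).
Also, for k ≥ 9 we have 3·(18k^3 + 15k) ≥ 18(k+1)^3 + 15(k+1), since 3·(18k^3 + 15k) − (18(k+1)^3 + 15(k+1)) = 36k^3 - 54k^2 - 24k - 33, which is nonnegative for all k ≥ 9.
Combining, 3^(k + 1) ≥ 18(k+1)^3 + 15(k+1).
Hence, by induction on n, the claim holds for every n ≥ 9.
Hence the smallest such M is 9.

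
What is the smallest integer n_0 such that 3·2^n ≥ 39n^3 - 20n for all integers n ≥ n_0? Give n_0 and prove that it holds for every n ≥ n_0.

At n = 15: 98304 < 131325, so the inequality fails and n_0 ≥ 16. We prove 3·2^n ≥ 39n^3 - 20n for all n ≥ 16.
When n = 16: 3·2^n = 196608 and 39n^3 - 20n = 159424, so 196608 ≥ 159424.
Inductive step: assume the claim holds for n = r, so 3·2^r ≥ 39r^3 - 20r.
Then 3·2^(r + 1) = 2·(3·2^r) ≥ 2·(39r^3 - 20r).
Also, for r ≥ 16 we have 2·(39r^3 - 20r) ≥ 39(r+1)^3 - 20(r+1), since 2·(39r^3 - 20r) − (39(r+1)^3 - 20(r+1)) = 39r^3 - 117r^2 - 137r - 19, which is nonnegative for all r ≥ 16.
Combining, 3·2^(r + 1) ≥ 39(r+1)^3 - 20(r+1).
Hence, by induction on n, the claim holds for every n ≥ 16.
Hence the smallest such n_0 is 16.

n_0 = 16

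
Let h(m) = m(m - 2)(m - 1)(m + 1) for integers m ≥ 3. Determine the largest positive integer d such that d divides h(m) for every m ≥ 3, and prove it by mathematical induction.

Computing the first values: h(3) = 24 and h(4) = 120; gcd(24, 120) = 24, so d ≤ 24.
We prove 24 | m(m - 2)(m - 1)(m + 1) for all m ≥ 3 by induction on m.
Base step (m = 3): h(3) = 24 = 24·(1), so 24 | h(3).
For the inductive step, assume it holds for an arbitrary p ≥ 3, i.e. 24 | h(p). Then
h(p+1) − h(p) = (p-1)·p·(p+1)·(p+2) − (p-2)·(p-1)·p·(p+1) = (p-1)·p·(p+1)·[(p+2) − (p-2)] = 4·(p-1)·p·(p+1). The product of 3 consecutive integers is divisible by (3)! = 6, so h(p+1) − h(p) is divisible by 4·6 = 24. By the inductive hypothesis 24 | h(p), hence 24 | h(p+1).
Hence, by induction on m, the claim holds for every m ≥ 3.
Therefore the largest such d is 24.

d = 24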